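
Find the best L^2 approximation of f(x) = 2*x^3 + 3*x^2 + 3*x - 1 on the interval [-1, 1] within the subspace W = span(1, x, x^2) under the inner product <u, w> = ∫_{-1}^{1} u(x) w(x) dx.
g(x) = 3*x^2 + 21*x/5 - 1

The best approximation g ∈ W is the orthogonal projection of f onto W. Writing g = a_0 + a_1 x + a_2 x^2, the coefficients solve the normal equations G · a = b where
  G_{ij} = <φ_i, φ_j> and b_i = <f, φ_i>, with φ_0 = 1, φ_1 = x, φ_2 = x^2.
G =
  [2, 0, 2/3]
  [0, 2/3, 0]
  [2/3, 0, 2/5],
b = (0, 14/5, 8/15).
Solving gives a_0 = -1, a_1 = 21/5, a_2 = 3, so
  g(x) = 3*x^2 + 21*x/5 - 1.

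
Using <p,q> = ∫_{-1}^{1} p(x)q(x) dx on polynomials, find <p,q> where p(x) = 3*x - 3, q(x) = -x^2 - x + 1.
<p,q> = -6

Expand the product: p(x)·q(x) = -3*x^3 + 6*x - 3.
∫_{-1}^{1} of each monomial x^k gives [2/(k+1) if k even, 0 if k odd]. Integrating term-by-term (or equivalently evaluating the antiderivative F(x) = -3*x^4/4 + 3*x^2 - 3*x at the endpoints):
  F(1) − F(−1) = -3/4 − (21/4) = -6.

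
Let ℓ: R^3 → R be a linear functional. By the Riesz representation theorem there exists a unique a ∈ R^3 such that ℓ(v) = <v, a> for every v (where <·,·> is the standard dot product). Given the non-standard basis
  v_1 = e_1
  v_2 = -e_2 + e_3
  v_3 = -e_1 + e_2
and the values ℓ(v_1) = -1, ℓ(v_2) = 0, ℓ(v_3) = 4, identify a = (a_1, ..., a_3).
a = (-1, 3, 3)

Write a = (a_1, ..., a_3) in the standard basis. For each basis vector v_i, ℓ(v_i) = <v_i, a> is a linear equation in the a_j's. Collect the n equations into a matrix system V a = ℓ, where row i of V is v_i (expressed in the standard basis). Since V is invertible (lower-triangular with 1s on the diagonal, up to permutation), solve by back-substitution:
  V =
[[1, 0, 0],
 [0, -1, 1],
 [-1, 1, 0]]
  V a = (-1, 0, 4)
Solving gives a = (-1, 3, 3).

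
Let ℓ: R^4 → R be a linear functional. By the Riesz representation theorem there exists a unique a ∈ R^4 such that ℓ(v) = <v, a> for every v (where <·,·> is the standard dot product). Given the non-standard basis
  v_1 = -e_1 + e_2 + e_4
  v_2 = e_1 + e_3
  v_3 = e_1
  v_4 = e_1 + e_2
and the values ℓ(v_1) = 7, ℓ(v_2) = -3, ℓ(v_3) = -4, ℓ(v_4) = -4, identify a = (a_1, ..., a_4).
a = (-4, 0, 1, 3)

Write a = (a_1, ..., a_4) in the standard basis. For each basis vector v_i, ℓ(v_i) = <v_i, a> is a linear equation in the a_j's. Collect the n equations into a matrix system V a = ℓ, where row i of V is v_i (expressed in the standard basis). Since V is invertible (lower-triangular with 1s on the diagonal, up to permutation), solve by back-substitution:
  V =
[[-1, 1, 0, 1],
 [1, 0, 1, 0],
 [1, 0, 0, 0],
 [1, 1, 0, 0]]
  V a = (7, -3, -4, -4)
Solving gives a = (-4, 0, 1, 3).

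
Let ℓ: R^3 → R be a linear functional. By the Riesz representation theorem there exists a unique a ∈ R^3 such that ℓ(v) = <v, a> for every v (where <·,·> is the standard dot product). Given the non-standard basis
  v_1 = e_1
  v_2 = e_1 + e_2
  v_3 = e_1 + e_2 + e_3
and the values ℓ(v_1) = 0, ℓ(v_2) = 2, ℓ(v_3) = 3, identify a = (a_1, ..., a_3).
a = (0, 2, 1)

Write a = (a_1, ..., a_3) in the standard basis. For each basis vector v_i, ℓ(v_i) = <v_i, a> is a linear equation in the a_j's. Collect the n equations into a matrix system V a = ℓ, where row i of V is v_i (expressed in the standard basis). Since V is invertible (lower-triangular with 1s on the diagonal, up to permutation), solve by back-substitution:
  V =
[[1, 0, 0],
 [1, 1, 0],
 [1, 1, 1]]
  V a = (0, 2, 3)
Solving gives a = (0, 2, 1).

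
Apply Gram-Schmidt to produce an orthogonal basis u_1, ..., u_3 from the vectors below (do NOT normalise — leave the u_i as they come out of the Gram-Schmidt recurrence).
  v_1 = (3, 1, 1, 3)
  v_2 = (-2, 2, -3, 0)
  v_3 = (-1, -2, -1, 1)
Orthogonal basis:
  u_1 = (3, 1, 1, 3)
  u_2 = (-19/20, 47/20, -53/20, 21/20)
  u_3 = (-161/291, -536/291, -250/291, 141/97)

Apply the Gram-Schmidt recurrence
  u_1 = v_1
  u_i = v_i − Σ_{j<i} ((v_i · u_j) / (u_j · u_j)) · u_j.

Step by step this gives:
  u_1 = (3, 1, 1, 3)
  u_2 = (-19/20, 47/20, -53/20, 21/20)
  u_3 = (-161/291, -536/291, -250/291, 141/97)

Orthogonality check:
  u_2 · u_1 = 0 (should be 0)
  u_3 · u_1 = 0 (should be 0)
  u_3 · u_2 = 0 (should be 0)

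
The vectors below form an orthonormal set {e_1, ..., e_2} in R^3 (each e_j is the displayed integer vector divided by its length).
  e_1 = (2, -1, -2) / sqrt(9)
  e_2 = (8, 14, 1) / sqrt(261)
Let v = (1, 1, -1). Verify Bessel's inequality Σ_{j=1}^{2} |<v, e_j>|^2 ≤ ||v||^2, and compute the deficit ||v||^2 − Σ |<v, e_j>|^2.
Σ |<v, e_j>|^2 = 78/29; ||v||^2 = 3; deficit = 9/29

Write each e_j = u_j / sqrt(<u_j, u_j>) where u_j is the displayed integer vector. Then <v, e_j> = <v, u_j> / sqrt(<u_j, u_j>), so |<v, e_j>|^2 = <v, u_j>^2 / <u_j, u_j>.
Coefficients: <v, e_1> = 3/sqrt(9), <v, e_2> = 21/sqrt(261).
Square and sum: Σ |<v, e_j>|^2 = 78/29.
Compute ||v||^2 = v·v = 3.
Deficit = 3 − 78/29 = 9/29 ≥ 0, confirming Bessel's inequality. (The deficit equals ||v − Σ <v,e_j> e_j||^2, the squared distance from v to span{e_j}.)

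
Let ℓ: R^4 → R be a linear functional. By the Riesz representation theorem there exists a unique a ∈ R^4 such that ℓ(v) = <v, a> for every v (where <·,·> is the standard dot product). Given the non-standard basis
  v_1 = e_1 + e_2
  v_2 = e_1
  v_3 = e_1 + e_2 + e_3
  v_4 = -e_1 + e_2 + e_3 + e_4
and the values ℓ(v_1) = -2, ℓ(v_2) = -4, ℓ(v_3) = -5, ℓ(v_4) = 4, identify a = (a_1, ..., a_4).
a = (-4, 2, -3, 1)

Write a = (a_1, ..., a_4) in the standard basis. For each basis vector v_i, ℓ(v_i) = <v_i, a> is a linear equation in the a_j's. Collect the n equations into a matrix system V a = ℓ, where row i of V is v_i (expressed in the standard basis). Since V is invertible (lower-triangular with 1s on the diagonal, up to permutation), solve by back-substitution:
  V =
[[1, 1, 0, 0],
 [1, 0, 0, 0],
 [1, 1, 1, 0],
 [-1, 1, 1, 1]]
  V a = (-2, -4, -5, 4)
Solving gives a = (-4, 2, -3, 1).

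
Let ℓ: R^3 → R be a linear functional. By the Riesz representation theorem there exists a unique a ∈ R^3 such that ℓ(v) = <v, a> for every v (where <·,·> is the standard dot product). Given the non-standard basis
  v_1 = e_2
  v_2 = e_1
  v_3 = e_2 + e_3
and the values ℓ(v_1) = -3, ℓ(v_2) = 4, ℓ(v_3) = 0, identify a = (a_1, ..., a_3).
a = (4, -3, 3)

Write a = (a_1, ..., a_3) in the standard basis. For each basis vector v_i, ℓ(v_i) = <v_i, a> is a linear equation in the a_j's. Collect the n equations into a matrix system V a = ℓ, where row i of V is v_i (expressed in the standard basis). Since V is invertible (lower-triangular with 1s on the diagonal, up to permutation), solve by back-substitution:
  V =
[[0, 1, 0],
 [1, 0, 0],
 [0, 1, 1]]
  V a = (-3, 4, 0)
Solving gives a = (4, -3, 3).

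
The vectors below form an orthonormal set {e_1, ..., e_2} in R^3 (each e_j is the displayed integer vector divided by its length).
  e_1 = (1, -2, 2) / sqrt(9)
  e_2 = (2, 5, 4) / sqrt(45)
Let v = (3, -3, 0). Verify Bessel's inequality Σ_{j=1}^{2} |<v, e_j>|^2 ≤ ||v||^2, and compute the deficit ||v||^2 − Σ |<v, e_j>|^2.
Σ |<v, e_j>|^2 = 54/5; ||v||^2 = 18; deficit = 36/5

Write each e_j = u_j / sqrt(<u_j, u_j>) where u_j is the displayed integer vector. Then <v, e_j> = <v, u_j> / sqrt(<u_j, u_j>), so |<v, e_j>|^2 = <v, u_j>^2 / <u_j, u_j>.
Coefficients: <v, e_1> = 9/sqrt(9), <v, e_2> = -9/sqrt(45).
Square and sum: Σ |<v, e_j>|^2 = 54/5.
Compute ||v||^2 = v·v = 18.
Deficit = 18 − 54/5 = 36/5 ≥ 0, confirming Bessel's inequality. (The deficit equals ||v − Σ <v,e_j> e_j||^2, the squared distance from v to span{e_j}.)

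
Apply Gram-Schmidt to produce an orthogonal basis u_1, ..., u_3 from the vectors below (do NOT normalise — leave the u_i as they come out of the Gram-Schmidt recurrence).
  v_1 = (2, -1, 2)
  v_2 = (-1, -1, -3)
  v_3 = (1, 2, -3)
Orthogonal basis:
  u_1 = (2, -1, 2)
  u_2 = (5/9, -16/9, -13/9)
  u_3 = (11/5, 44/25, -33/25)

Apply the Gram-Schmidt recurrence
  u_1 = v_1
  u_i = v_i − Σ_{j<i} ((v_i · u_j) / (u_j · u_j)) · u_j.

Step by step this gives:
  u_1 = (2, -1, 2)
  u_2 = (5/9, -16/9, -13/9)
  u_3 = (11/5, 44/25, -33/25)

Orthogonality check:
  u_2 · u_1 = 0 (should be 0)
  u_3 · u_1 = 0 (should be 0)
  u_3 · u_2 = 0 (should be 0)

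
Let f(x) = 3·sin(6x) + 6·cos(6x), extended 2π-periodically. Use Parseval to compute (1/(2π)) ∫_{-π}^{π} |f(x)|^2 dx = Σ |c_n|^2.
Σ |c_n|^2 = 45/2

Expand |f|^2 and use orthogonality of {sin(nx), cos(mx)} on [-π, π]:
  ∫_{-π}^{π} sin(nx)^2 dx = π, ∫ cos(mx)^2 dx = π, and cross terms integrate to 0.
So ∫_{-π}^{π} f(x)^2 dx = 3^2 · π + 6^2 · π = (9 + 36)π.
Divide by 2π: (9 + 36)/2 = 45/2.
By Parseval, this equals Σ |c_n|^2.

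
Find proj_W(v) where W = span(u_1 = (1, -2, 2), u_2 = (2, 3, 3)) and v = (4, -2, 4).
proj_W(v) = (256/97, -183/97, 465/97)

Set up U = [u_1 | ... | u_2] ∈ R^(3×2). The projector onto W = col(U) is P = U (U^T U)^(-1) U^T.
Compute U^T U =
  [9, 2]
  [2, 22],
and U^T v = (16, 14).
Solve U^T U · c = U^T v for the coefficients: c = (162/97, 47/97). The projection is proj_W(v) = U c.
Check: (v - proj_W(v)) · u_1 = 0  (should be 0).
Check: (v - proj_W(v)) · u_2 = 0  (should be 0).
Result: proj_W(v) = (256/97, -183/97, 465/97).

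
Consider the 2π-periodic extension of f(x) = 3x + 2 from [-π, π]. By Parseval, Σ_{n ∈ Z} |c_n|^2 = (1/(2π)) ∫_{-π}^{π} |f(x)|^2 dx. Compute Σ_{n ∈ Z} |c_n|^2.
Σ |c_n|^2 = 3π^2 + 4

Expand and integrate term by term over [-π, π]:
  ∫ (3x)^2 dx = 9·(2π^3/3); ∫ 2·3·(2)·x dx = 0 (odd integrand); ∫ 2^2 dx = 4·2π.
So (1/(2π)) ∫_{-π}^{π} (3x + 2)^2 dx = 9π^2/3 + 4 = 3π^2 + 4.
Parseval ⇒ Σ |c_n|^2 = 3π^2 + 4.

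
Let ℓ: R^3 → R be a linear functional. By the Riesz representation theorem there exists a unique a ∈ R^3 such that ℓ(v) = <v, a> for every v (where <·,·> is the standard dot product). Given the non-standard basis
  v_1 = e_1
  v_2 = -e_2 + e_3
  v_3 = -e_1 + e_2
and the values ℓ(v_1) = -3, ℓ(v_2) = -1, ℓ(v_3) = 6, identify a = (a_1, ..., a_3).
a = (-3, 3, 2)

Write a = (a_1, ..., a_3) in the standard basis. For each basis vector v_i, ℓ(v_i) = <v_i, a> is a linear equation in the a_j's. Collect the n equations into a matrix system V a = ℓ, where row i of V is v_i (expressed in the standard basis). Since V is invertible (lower-triangular with 1s on the diagonal, up to permutation), solve by back-substitution:
  V =
[[1, 0, 0],
 [0, -1, 1],
 [-1, 1, 0]]
  V a = (-3, -1, 6)
Solving gives a = (-3, 3, 2).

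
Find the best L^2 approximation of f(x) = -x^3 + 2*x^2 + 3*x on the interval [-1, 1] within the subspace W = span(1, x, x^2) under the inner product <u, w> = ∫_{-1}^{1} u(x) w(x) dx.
g(x) = 2*x^2 + 12*x/5

The best approximation g ∈ W is the orthogonal projection of f onto W. Writing g = a_0 + a_1 x + a_2 x^2, the coefficients solve the normal equations G · a = b where
  G_{ij} = <φ_i, φ_j> and b_i = <f, φ_i>, with φ_0 = 1, φ_1 = x, φ_2 = x^2.
G =
  [2, 0, 2/3]
  [0, 2/3, 0]
  [2/3, 0, 2/5],
b = (4/3, 8/5, 4/5).
Solving gives a_0 = 0, a_1 = 12/5, a_2 = 2, so
  g(x) = 2*x^2 + 12*x/5.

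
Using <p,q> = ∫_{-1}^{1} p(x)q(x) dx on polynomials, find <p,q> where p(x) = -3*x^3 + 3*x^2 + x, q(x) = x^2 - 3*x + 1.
<p,q> = 24/5

Expand the product: p(x)·q(x) = -3*x^5 + 12*x^4 - 11*x^3 + x.
∫_{-1}^{1} of each monomial x^k gives [2/(k+1) if k even, 0 if k odd]. Integrating term-by-term (or equivalently evaluating the antiderivative F(x) = -x^6/2 + 12*x^5/5 - 11*x^4/4 + x^2/2 at the endpoints):
  F(1) − F(−1) = -7/20 − (-103/20) = 24/5.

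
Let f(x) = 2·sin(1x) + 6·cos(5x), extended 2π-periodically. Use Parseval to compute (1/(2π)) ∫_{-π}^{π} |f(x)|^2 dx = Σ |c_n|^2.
Σ |c_n|^2 = 20

Expand |f|^2 and use orthogonality of {sin(nx), cos(mx)} on [-π, π]:
  ∫_{-π}^{π} sin(nx)^2 dx = π, ∫ cos(mx)^2 dx = π, and cross terms integrate to 0.
So ∫_{-π}^{π} f(x)^2 dx = 2^2 · π + 6^2 · π = (4 + 36)π.
Divide by 2π: (4 + 36)/2 = 20.
By Parseval, this equals Σ |c_n|^2.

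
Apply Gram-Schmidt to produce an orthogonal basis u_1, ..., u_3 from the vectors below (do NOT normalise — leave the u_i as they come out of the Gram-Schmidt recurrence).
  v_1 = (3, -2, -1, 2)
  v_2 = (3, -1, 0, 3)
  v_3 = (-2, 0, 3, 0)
Orthogonal basis:
  u_1 = (3, -2, -1, 2)
  u_2 = (1/6, 8/9, 17/18, 10/9)
  u_3 = (-34/53, -93/53, 90/53, 3/53)

Apply the Gram-Schmidt recurrence
  u_1 = v_1
  u_i = v_i − Σ_{j<i} ((v_i · u_j) / (u_j · u_j)) · u_j.

Step by step this gives:
  u_1 = (3, -2, -1, 2)
  u_2 = (1/6, 8/9, 17/18, 10/9)
  u_3 = (-34/53, -93/53, 90/53, 3/53)

Orthogonality check:
  u_2 · u_1 = 0 (should be 0)
  u_3 · u_1 = 0 (should be 0)
  u_3 · u_2 = 0 (should be 0)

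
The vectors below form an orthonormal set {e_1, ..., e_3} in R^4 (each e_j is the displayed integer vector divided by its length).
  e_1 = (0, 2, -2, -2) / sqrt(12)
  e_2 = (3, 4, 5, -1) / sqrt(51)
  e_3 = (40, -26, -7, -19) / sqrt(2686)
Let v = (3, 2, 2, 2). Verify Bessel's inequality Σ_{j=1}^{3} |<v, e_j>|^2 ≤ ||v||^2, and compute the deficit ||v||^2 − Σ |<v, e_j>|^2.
Σ |<v, e_j>|^2 = 1081/79; ||v||^2 = 21; deficit = 578/79

Write each e_j = u_j / sqrt(<u_j, u_j>) where u_j is the displayed integer vector. Then <v, e_j> = <v, u_j> / sqrt(<u_j, u_j>), so |<v, e_j>|^2 = <v, u_j>^2 / <u_j, u_j>.
Coefficients: <v, e_1> = -4/sqrt(12), <v, e_2> = 25/sqrt(51), <v, e_3> = 16/sqrt(2686).
Square and sum: Σ |<v, e_j>|^2 = 1081/79.
Compute ||v||^2 = v·v = 21.
Deficit = 21 − 1081/79 = 578/79 ≥ 0, confirming Bessel's inequality. (The deficit equals ||v − Σ <v,e_j> e_j||^2, the squared distance from v to span{e_j}.)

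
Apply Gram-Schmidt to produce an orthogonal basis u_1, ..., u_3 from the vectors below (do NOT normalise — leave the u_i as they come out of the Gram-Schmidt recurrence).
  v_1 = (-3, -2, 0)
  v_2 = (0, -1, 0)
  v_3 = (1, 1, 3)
Orthogonal basis:
  u_1 = (-3, -2, 0)
  u_2 = (6/13, -9/13, 0)
  u_3 = (0, 0, 3)

Apply the Gram-Schmidt recurrence
  u_1 = v_1
  u_i = v_i − Σ_{j<i} ((v_i · u_j) / (u_j · u_j)) · u_j.

Step by step this gives:
  u_1 = (-3, -2, 0)
  u_2 = (6/13, -9/13, 0)
  u_3 = (0, 0, 3)

Orthogonality check:
  u_2 · u_1 = 0 (should be 0)
  u_3 · u_1 = 0 (should be 0)
  u_3 · u_2 = 0 (should be 0)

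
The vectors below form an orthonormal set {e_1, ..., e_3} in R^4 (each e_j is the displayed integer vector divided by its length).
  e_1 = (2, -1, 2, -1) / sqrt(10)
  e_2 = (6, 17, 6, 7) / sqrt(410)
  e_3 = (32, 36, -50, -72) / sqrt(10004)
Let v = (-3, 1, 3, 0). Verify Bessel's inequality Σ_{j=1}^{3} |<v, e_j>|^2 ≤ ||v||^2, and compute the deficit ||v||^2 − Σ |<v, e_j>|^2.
Σ |<v, e_j>|^2 = 318/61; ||v||^2 = 19; deficit = 841/61

Write each e_j = u_j / sqrt(<u_j, u_j>) where u_j is the displayed integer vector. Then <v, e_j> = <v, u_j> / sqrt(<u_j, u_j>), so |<v, e_j>|^2 = <v, u_j>^2 / <u_j, u_j>.
Coefficients: <v, e_1> = -1/sqrt(10), <v, e_2> = 17/sqrt(410), <v, e_3> = -210/sqrt(10004).
Square and sum: Σ |<v, e_j>|^2 = 318/61.
Compute ||v||^2 = v·v = 19.
Deficit = 19 − 318/61 = 841/61 ≥ 0, confirming Bessel's inequality. (The deficit equals ||v − Σ <v,e_j> e_j||^2, the squared distance from v to span{e_j}.)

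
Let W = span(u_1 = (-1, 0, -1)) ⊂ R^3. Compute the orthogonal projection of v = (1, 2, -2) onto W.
proj_W(v) = (-1/2, 0, -1/2)

Set up U = [u_1 | ... | u_1] ∈ R^(3×1). The projector onto W = col(U) is P = U (U^T U)^(-1) U^T.
Compute U^T U =
  [2],
and U^T v = (1).
Solve U^T U · c = U^T v for the coefficients: c = (1/2). The projection is proj_W(v) = U c.
Check: (v - proj_W(v)) · u_1 = 0  (should be 0).
Result: proj_W(v) = (-1/2, 0, -1/2).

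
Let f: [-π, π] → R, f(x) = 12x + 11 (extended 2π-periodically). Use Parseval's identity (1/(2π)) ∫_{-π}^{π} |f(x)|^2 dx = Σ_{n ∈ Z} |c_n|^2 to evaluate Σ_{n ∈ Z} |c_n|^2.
Σ |c_n|^2 = 48π^2 + 121

Expand and integrate term by term over [-π, π]:
  ∫ (12x)^2 dx = 144·(2π^3/3); ∫ 2·12·(11)·x dx = 0 (odd integrand); ∫ 11^2 dx = 121·2π.
So (1/(2π)) ∫_{-π}^{π} (12x + 11)^2 dx = 144π^2/3 + 121 = 48π^2 + 121.
Parseval ⇒ Σ |c_n|^2 = 48π^2 + 121.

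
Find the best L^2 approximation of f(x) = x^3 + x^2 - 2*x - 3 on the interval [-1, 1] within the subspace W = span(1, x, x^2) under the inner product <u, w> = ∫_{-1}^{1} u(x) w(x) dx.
g(x) = x^2 - 7*x/5 - 3

The best approximation g ∈ W is the orthogonal projection of f onto W. Writing g = a_0 + a_1 x + a_2 x^2, the coefficients solve the normal equations G · a = b where
  G_{ij} = <φ_i, φ_j> and b_i = <f, φ_i>, with φ_0 = 1, φ_1 = x, φ_2 = x^2.
G =
  [2, 0, 2/3]
  [0, 2/3, 0]
  [2/3, 0, 2/5],
b = (-16/3, -14/15, -8/5).
Solving gives a_0 = -3, a_1 = -7/5, a_2 = 1, so
  g(x) = x^2 - 7*x/5 - 3.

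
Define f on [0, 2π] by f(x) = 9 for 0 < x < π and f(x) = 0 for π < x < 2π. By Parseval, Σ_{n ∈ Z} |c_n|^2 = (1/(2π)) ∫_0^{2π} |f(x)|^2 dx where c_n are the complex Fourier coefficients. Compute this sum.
Σ |c_n|^2 = 81/2

Parseval equates the L^2 energy of f (normalised by 1/(2π)) with the ℓ^2 sum of its Fourier coefficients: (1/(2π)) ∫_0^{2π} |f|^2 = Σ |c_n|^2.
Compute the left side: (1/(2π)) [∫_0^π 9^2 dx + ∫_π^{2π} 0^2 dx] = (1/(2π)) · (81π + 0π) = (81 + 0)/2 = 81/2.
So Σ_{n ∈ Z} |c_n|^2 = 81/2.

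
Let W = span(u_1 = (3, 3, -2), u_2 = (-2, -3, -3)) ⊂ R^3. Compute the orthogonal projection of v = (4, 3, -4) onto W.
proj_W(v) = (1477/403, 102/31, -1639/403)

Set up U = [u_1 | ... | u_2] ∈ R^(3×2). The projector onto W = col(U) is P = U (U^T U)^(-1) U^T.
Compute U^T U =
  [22, -9]
  [-9, 22],
and U^T v = (29, -5).
Solve U^T U · c = U^T v for the coefficients: c = (593/403, 151/403). The projection is proj_W(v) = U c.
Check: (v - proj_W(v)) · u_1 = 0  (should be 0).
Check: (v - proj_W(v)) · u_2 = 0  (should be 0).
Result: proj_W(v) = (1477/403, 102/31, -1639/403).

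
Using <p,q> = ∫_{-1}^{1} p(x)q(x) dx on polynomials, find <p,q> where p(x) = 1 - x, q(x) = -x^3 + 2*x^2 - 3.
<p,q> = -64/15

Expand the product: p(x)·q(x) = x^4 - 3*x^3 + 2*x^2 + 3*x - 3.
∫_{-1}^{1} of each monomial x^k gives [2/(k+1) if k even, 0 if k odd]. Integrating term-by-term (or equivalently evaluating the antiderivative F(x) = x^5/5 - 3*x^4/4 + 2*x^3/3 + 3*x^2/2 - 3*x at the endpoints):
  F(1) − F(−1) = -83/60 − (173/60) = -64/15.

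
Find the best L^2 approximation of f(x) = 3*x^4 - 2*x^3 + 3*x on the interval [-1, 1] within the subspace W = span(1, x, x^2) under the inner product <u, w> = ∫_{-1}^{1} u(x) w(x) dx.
g(x) = 18*x^2/7 + 9*x/5 - 9/35

The best approximation g ∈ W is the orthogonal projection of f onto W. Writing g = a_0 + a_1 x + a_2 x^2, the coefficients solve the normal equations G · a = b where
  G_{ij} = <φ_i, φ_j> and b_i = <f, φ_i>, with φ_0 = 1, φ_1 = x, φ_2 = x^2.
G =
  [2, 0, 2/3]
  [0, 2/3, 0]
  [2/3, 0, 2/5],
b = (6/5, 6/5, 6/7).
Solving gives a_0 = -9/35, a_1 = 9/5, a_2 = 18/7, so
  g(x) = 18*x^2/7 + 9*x/5 - 9/35.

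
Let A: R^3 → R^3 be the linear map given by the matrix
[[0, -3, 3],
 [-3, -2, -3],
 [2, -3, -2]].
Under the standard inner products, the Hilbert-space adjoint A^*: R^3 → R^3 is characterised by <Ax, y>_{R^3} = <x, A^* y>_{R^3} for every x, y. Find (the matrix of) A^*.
A^* = A^T =
[[0, -3, 2],
 [-3, -2, -3],
 [3, -3, -2]]

For real matrices with standard dot products, the defining identity <Ax, y> = <x, A^* y> gives (Ax)^T y = x^T (A^*) y, i.e. x^T A^T y = x^T (A^*) y. Since this holds for all x, y, we must have A^* = A^T. Therefore
A^* =
[[0, -3, 2],
 [-3, -2, -3],
 [3, -3, -2]].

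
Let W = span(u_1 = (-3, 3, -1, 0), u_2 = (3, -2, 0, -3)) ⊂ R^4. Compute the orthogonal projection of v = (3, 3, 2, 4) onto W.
proj_W(v) = (-66/193, -135/193, 179/193, 603/193)

Set up U = [u_1 | ... | u_2] ∈ R^(4×2). The projector onto W = col(U) is P = U (U^T U)^(-1) U^T.
Compute U^T U =
  [19, -15]
  [-15, 22],
and U^T v = (-2, -9).
Solve U^T U · c = U^T v for the coefficients: c = (-179/193, -201/193). The projection is proj_W(v) = U c.
Check: (v - proj_W(v)) · u_1 = 0  (should be 0).
Check: (v - proj_W(v)) · u_2 = 0  (should be 0).
Result: proj_W(v) = (-66/193, -135/193, 179/193, 603/193).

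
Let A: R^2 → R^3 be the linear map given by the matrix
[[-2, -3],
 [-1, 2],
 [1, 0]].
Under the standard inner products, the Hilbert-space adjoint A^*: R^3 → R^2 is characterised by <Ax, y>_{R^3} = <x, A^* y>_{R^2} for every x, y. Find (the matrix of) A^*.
A^* = A^T =
[[-2, -1, 1],
 [-3, 2, 0]]

For real matrices with standard dot products, the defining identity <Ax, y> = <x, A^* y> gives (Ax)^T y = x^T (A^*) y, i.e. x^T A^T y = x^T (A^*) y. Since this holds for all x, y, we must have A^* = A^T. Therefore
A^* =
[[-2, -1, 1],
 [-3, 2, 0]].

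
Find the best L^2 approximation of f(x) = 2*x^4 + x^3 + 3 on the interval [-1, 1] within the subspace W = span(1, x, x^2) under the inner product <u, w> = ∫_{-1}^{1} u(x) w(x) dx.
g(x) = 12*x^2/7 + 3*x/5 + 99/35

The best approximation g ∈ W is the orthogonal projection of f onto W. Writing g = a_0 + a_1 x + a_2 x^2, the coefficients solve the normal equations G · a = b where
  G_{ij} = <φ_i, φ_j> and b_i = <f, φ_i>, with φ_0 = 1, φ_1 = x, φ_2 = x^2.
G =
  [2, 0, 2/3]
  [0, 2/3, 0]
  [2/3, 0, 2/5],
b = (34/5, 2/5, 18/7).
Solving gives a_0 = 99/35, a_1 = 3/5, a_2 = 12/7, so
  g(x) = 12*x^2/7 + 3*x/5 + 99/35.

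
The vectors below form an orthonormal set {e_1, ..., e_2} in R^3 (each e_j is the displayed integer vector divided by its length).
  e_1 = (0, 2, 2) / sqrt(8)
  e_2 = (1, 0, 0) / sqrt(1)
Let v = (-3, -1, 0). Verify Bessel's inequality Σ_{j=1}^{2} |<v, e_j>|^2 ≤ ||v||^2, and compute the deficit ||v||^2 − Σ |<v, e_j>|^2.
Σ |<v, e_j>|^2 = 19/2; ||v||^2 = 10; deficit = 1/2

Write each e_j = u_j / sqrt(<u_j, u_j>) where u_j is the displayed integer vector. Then <v, e_j> = <v, u_j> / sqrt(<u_j, u_j>), so |<v, e_j>|^2 = <v, u_j>^2 / <u_j, u_j>.
Coefficients: <v, e_1> = -2/sqrt(8), <v, e_2> = -3/sqrt(1).
Square and sum: Σ |<v, e_j>|^2 = 19/2.
Compute ||v||^2 = v·v = 10.
Deficit = 10 − 19/2 = 1/2 ≥ 0, confirming Bessel's inequality. (The deficit equals ||v − Σ <v,e_j> e_j||^2, the squared distance from v to span{e_j}.)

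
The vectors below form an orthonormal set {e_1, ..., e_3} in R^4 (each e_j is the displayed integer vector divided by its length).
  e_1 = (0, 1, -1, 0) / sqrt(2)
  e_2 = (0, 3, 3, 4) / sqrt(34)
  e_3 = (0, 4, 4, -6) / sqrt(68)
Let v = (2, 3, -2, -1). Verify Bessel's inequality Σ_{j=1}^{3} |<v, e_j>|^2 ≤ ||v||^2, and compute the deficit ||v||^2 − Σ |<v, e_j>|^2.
Σ |<v, e_j>|^2 = 14; ||v||^2 = 18; deficit = 4

Write each e_j = u_j / sqrt(<u_j, u_j>) where u_j is the displayed integer vector. Then <v, e_j> = <v, u_j> / sqrt(<u_j, u_j>), so |<v, e_j>|^2 = <v, u_j>^2 / <u_j, u_j>.
Coefficients: <v, e_1> = 5/sqrt(2), <v, e_2> = -1/sqrt(34), <v, e_3> = 10/sqrt(68).
Square and sum: Σ |<v, e_j>|^2 = 14.
Compute ||v||^2 = v·v = 18.
Deficit = 18 − 14 = 4 ≥ 0, confirming Bessel's inequality. (The deficit equals ||v − Σ <v,e_j> e_j||^2, the squared distance from v to span{e_j}.)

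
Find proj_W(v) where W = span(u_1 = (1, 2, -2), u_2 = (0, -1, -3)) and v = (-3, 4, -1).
proj_W(v) = (1, 5/2, -1/2)

Set up U = [u_1 | ... | u_2] ∈ R^(3×2). The projector onto W = col(U) is P = U (U^T U)^(-1) U^T.
Compute U^T U =
  [9, 4]
  [4, 10],
and U^T v = (7, -1).
Solve U^T U · c = U^T v for the coefficients: c = (1, -1/2). The projection is proj_W(v) = U c.
Check: (v - proj_W(v)) · u_1 = 0  (should be 0).
Check: (v - proj_W(v)) · u_2 = 0  (should be 0).
Result: proj_W(v) = (1, 5/2, -1/2).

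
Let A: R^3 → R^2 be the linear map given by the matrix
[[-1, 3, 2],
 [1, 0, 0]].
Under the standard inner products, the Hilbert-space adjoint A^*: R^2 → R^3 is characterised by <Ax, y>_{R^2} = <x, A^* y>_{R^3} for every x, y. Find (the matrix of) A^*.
A^* = A^T =
[[-1, 1],
 [3, 0],
 [2, 0]]

For real matrices with standard dot products, the defining identity <Ax, y> = <x, A^* y> gives (Ax)^T y = x^T (A^*) y, i.e. x^T A^T y = x^T (A^*) y. Since this holds for all x, y, we must have A^* = A^T. Therefore
A^* =
[[-1, 1],
 [3, 0],
 [2, 0]].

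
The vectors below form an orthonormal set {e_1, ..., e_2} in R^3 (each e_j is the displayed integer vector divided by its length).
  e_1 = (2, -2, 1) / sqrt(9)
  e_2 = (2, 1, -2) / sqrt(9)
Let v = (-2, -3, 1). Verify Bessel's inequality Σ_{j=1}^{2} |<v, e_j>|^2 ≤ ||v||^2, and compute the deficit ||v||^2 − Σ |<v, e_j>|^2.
Σ |<v, e_j>|^2 = 10; ||v||^2 = 14; deficit = 4

Write each e_j = u_j / sqrt(<u_j, u_j>) where u_j is the displayed integer vector. Then <v, e_j> = <v, u_j> / sqrt(<u_j, u_j>), so |<v, e_j>|^2 = <v, u_j>^2 / <u_j, u_j>.
Coefficients: <v, e_1> = 3/sqrt(9), <v, e_2> = -9/sqrt(9).
Square and sum: Σ |<v, e_j>|^2 = 10.
Compute ||v||^2 = v·v = 14.
Deficit = 14 − 10 = 4 ≥ 0, confirming Bessel's inequality. (The deficit equals ||v − Σ <v,e_j> e_j||^2, the squared distance from v to span{e_j}.)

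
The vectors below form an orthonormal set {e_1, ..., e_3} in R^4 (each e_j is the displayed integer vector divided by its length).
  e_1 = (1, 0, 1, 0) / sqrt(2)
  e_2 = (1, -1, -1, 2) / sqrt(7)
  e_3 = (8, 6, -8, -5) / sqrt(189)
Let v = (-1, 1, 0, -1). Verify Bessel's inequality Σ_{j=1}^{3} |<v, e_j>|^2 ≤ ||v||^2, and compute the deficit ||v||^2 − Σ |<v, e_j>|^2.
Σ |<v, e_j>|^2 = 17/6; ||v||^2 = 3; deficit = 1/6

Write each e_j = u_j / sqrt(<u_j, u_j>) where u_j is the displayed integer vector. Then <v, e_j> = <v, u_j> / sqrt(<u_j, u_j>), so |<v, e_j>|^2 = <v, u_j>^2 / <u_j, u_j>.
Coefficients: <v, e_1> = -1/sqrt(2), <v, e_2> = -4/sqrt(7), <v, e_3> = 3/sqrt(189).
Square and sum: Σ |<v, e_j>|^2 = 17/6.
Compute ||v||^2 = v·v = 3.
Deficit = 3 − 17/6 = 1/6 ≥ 0, confirming Bessel's inequality. (The deficit equals ||v − Σ <v,e_j> e_j||^2, the squared distance from v to span{e_j}.)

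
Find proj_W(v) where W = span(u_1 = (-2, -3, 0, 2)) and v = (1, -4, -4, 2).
proj_W(v) = (-28/17, -42/17, 0, 28/17)

Set up U = [u_1 | ... | u_1] ∈ R^(4×1). The projector onto W = col(U) is P = U (U^T U)^(-1) U^T.
Compute U^T U =
  [17],
and U^T v = (14).
Solve U^T U · c = U^T v for the coefficients: c = (14/17). The projection is proj_W(v) = U c.
Check: (v - proj_W(v)) · u_1 = 0  (should be 0).
Result: proj_W(v) = (-28/17, -42/17, 0, 28/17).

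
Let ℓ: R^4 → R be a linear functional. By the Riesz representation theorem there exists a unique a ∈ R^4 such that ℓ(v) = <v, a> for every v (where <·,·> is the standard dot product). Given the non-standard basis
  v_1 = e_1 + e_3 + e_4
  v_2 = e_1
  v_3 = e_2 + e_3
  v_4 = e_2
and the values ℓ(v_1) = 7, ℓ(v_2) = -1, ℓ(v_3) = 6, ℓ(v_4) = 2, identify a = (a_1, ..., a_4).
a = (-1, 2, 4, 4)

Write a = (a_1, ..., a_4) in the standard basis. For each basis vector v_i, ℓ(v_i) = <v_i, a> is a linear equation in the a_j's. Collect the n equations into a matrix system V a = ℓ, where row i of V is v_i (expressed in the standard basis). Since V is invertible (lower-triangular with 1s on the diagonal, up to permutation), solve by back-substitution:
  V =
[[1, 0, 1, 1],
 [1, 0, 0, 0],
 [0, 1, 1, 0],
 [0, 1, 0, 0]]
  V a = (7, -1, 6, 2)
Solving gives a = (-1, 2, 4, 4).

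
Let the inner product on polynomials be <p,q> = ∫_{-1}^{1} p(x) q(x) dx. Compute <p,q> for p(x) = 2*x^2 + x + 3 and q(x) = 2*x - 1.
<p,q> = -6

Expand the product: p(x)·q(x) = 4*x^3 + 5*x - 3.
∫_{-1}^{1} of each monomial x^k gives [2/(k+1) if k even, 0 if k odd]. Integrating term-by-term (or equivalently evaluating the antiderivative F(x) = x^4 + 5*x^2/2 - 3*x at the endpoints):
  F(1) − F(−1) = 1/2 − (13/2) = -6.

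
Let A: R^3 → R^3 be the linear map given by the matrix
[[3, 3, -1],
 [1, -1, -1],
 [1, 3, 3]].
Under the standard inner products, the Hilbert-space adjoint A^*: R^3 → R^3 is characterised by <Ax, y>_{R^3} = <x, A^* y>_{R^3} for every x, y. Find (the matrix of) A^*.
A^* = A^T =
[[3, 1, 1],
 [3, -1, 3],
 [-1, -1, 3]]

For real matrices with standard dot products, the defining identity <Ax, y> = <x, A^* y> gives (Ax)^T y = x^T (A^*) y, i.e. x^T A^T y = x^T (A^*) y. Since this holds for all x, y, we must have A^* = A^T. Therefore
A^* =
[[3, 1, 1],
 [3, -1, 3],
 [-1, -1, 3]].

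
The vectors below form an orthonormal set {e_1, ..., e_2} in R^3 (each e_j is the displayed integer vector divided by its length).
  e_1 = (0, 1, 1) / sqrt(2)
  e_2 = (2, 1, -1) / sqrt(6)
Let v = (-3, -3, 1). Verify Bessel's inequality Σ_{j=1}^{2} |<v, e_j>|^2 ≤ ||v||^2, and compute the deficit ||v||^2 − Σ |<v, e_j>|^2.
Σ |<v, e_j>|^2 = 56/3; ||v||^2 = 19; deficit = 1/3

Write each e_j = u_j / sqrt(<u_j, u_j>) where u_j is the displayed integer vector. Then <v, e_j> = <v, u_j> / sqrt(<u_j, u_j>), so |<v, e_j>|^2 = <v, u_j>^2 / <u_j, u_j>.
Coefficients: <v, e_1> = -2/sqrt(2), <v, e_2> = -10/sqrt(6).
Square and sum: Σ |<v, e_j>|^2 = 56/3.
Compute ||v||^2 = v·v = 19.
Deficit = 19 − 56/3 = 1/3 ≥ 0, confirming Bessel's inequality. (The deficit equals ||v − Σ <v,e_j> e_j||^2, the squared distance from v to span{e_j}.)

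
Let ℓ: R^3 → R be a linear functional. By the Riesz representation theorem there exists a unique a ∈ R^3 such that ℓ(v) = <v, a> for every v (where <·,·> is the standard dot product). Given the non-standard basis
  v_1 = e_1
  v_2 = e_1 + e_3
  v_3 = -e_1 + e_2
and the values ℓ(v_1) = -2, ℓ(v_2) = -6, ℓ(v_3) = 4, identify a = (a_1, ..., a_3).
a = (-2, 2, -4)

Write a = (a_1, ..., a_3) in the standard basis. For each basis vector v_i, ℓ(v_i) = <v_i, a> is a linear equation in the a_j's. Collect the n equations into a matrix system V a = ℓ, where row i of V is v_i (expressed in the standard basis). Since V is invertible (lower-triangular with 1s on the diagonal, up to permutation), solve by back-substitution:
  V =
[[1, 0, 0],
 [1, 0, 1],
 [-1, 1, 0]]
  V a = (-2, -6, 4)
Solving gives a = (-2, 2, -4).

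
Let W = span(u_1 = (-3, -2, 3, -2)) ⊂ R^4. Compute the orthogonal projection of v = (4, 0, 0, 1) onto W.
proj_W(v) = (21/13, 14/13, -21/13, 14/13)

Set up U = [u_1 | ... | u_1] ∈ R^(4×1). The projector onto W = col(U) is P = U (U^T U)^(-1) U^T.
Compute U^T U =
  [26],
and U^T v = (-14).
Solve U^T U · c = U^T v for the coefficients: c = (-7/13). The projection is proj_W(v) = U c.
Check: (v - proj_W(v)) · u_1 = 0  (should be 0).
Result: proj_W(v) = (21/13, 14/13, -21/13, 14/13).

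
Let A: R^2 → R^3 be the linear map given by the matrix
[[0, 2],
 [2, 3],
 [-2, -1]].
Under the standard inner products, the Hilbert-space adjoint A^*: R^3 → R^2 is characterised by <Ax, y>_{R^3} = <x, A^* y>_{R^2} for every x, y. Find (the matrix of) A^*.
A^* = A^T =
[[0, 2, -2],
 [2, 3, -1]]

For real matrices with standard dot products, the defining identity <Ax, y> = <x, A^* y> gives (Ax)^T y = x^T (A^*) y, i.e. x^T A^T y = x^T (A^*) y. Since this holds for all x, y, we must have A^* = A^T. Therefore
A^* =
[[0, 2, -2],
 [2, 3, -1]].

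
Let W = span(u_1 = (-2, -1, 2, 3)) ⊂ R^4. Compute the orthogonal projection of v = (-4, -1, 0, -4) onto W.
proj_W(v) = (1/3, 1/6, -1/3, -1/2)

Set up U = [u_1 | ... | u_1] ∈ R^(4×1). The projector onto W = col(U) is P = U (U^T U)^(-1) U^T.
Compute U^T U =
  [18],
and U^T v = (-3).
Solve U^T U · c = U^T v for the coefficients: c = (-1/6). The projection is proj_W(v) = U c.
Check: (v - proj_W(v)) · u_1 = 0  (should be 0).
Result: proj_W(v) = (1/3, 1/6, -1/3, -1/2).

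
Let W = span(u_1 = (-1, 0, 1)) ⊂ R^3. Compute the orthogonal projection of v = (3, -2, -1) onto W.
proj_W(v) = (2, 0, -2)

Set up U = [u_1 | ... | u_1] ∈ R^(3×1). The projector onto W = col(U) is P = U (U^T U)^(-1) U^T.
Compute U^T U =
  [2],
and U^T v = (-4).
Solve U^T U · c = U^T v for the coefficients: c = (-2). The projection is proj_W(v) = U c.
Check: (v - proj_W(v)) · u_1 = 0  (should be 0).
Result: proj_W(v) = (2, 0, -2).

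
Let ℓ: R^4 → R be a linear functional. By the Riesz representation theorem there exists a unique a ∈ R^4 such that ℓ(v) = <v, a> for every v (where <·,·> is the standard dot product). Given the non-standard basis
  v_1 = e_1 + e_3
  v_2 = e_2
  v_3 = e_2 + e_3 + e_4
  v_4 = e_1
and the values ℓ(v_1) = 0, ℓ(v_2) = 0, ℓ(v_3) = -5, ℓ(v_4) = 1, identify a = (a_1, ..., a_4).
a = (1, 0, -1, -4)

Write a = (a_1, ..., a_4) in the standard basis. For each basis vector v_i, ℓ(v_i) = <v_i, a> is a linear equation in the a_j's. Collect the n equations into a matrix system V a = ℓ, where row i of V is v_i (expressed in the standard basis). Since V is invertible (lower-triangular with 1s on the diagonal, up to permutation), solve by back-substitution:
  V =
[[1, 0, 1, 0],
 [0, 1, 0, 0],
 [0, 1, 1, 1],
 [1, 0, 0, 0]]
  V a = (0, 0, -5, 1)
Solving gives a = (1, 0, -1, -4).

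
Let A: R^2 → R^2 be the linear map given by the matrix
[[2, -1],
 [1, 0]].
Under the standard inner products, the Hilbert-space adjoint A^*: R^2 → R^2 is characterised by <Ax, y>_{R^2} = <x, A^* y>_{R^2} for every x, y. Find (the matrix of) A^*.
A^* = A^T =
[[2, 1],
 [-1, 0]]

For real matrices with standard dot products, the defining identity <Ax, y> = <x, A^* y> gives (Ax)^T y = x^T (A^*) y, i.e. x^T A^T y = x^T (A^*) y. Since this holds for all x, y, we must have A^* = A^T. Therefore
A^* =
[[2, 1],
 [-1, 0]].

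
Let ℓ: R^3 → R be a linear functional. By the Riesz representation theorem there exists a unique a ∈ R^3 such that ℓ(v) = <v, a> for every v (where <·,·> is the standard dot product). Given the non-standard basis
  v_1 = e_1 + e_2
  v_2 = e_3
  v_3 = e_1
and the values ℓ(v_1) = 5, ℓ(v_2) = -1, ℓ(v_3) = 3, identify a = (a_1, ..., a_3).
a = (3, 2, -1)

Write a = (a_1, ..., a_3) in the standard basis. For each basis vector v_i, ℓ(v_i) = <v_i, a> is a linear equation in the a_j's. Collect the n equations into a matrix system V a = ℓ, where row i of V is v_i (expressed in the standard basis). Since V is invertible (lower-triangular with 1s on the diagonal, up to permutation), solve by back-substitution:
  V =
[[1, 1, 0],
 [0, 0, 1],
 [1, 0, 0]]
  V a = (5, -1, 3)
Solving gives a = (3, 2, -1).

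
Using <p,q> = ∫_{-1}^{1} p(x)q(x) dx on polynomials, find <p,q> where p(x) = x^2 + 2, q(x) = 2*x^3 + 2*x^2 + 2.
<p,q> = 64/5

Expand the product: p(x)·q(x) = 2*x^5 + 2*x^4 + 4*x^3 + 6*x^2 + 4.
∫_{-1}^{1} of each monomial x^k gives [2/(k+1) if k even, 0 if k odd]. Integrating term-by-term (or equivalently evaluating the antiderivative F(x) = x^6/3 + 2*x^5/5 + x^4 + 2*x^3 + 4*x at the endpoints):
  F(1) − F(−1) = 116/15 − (-76/15) = 64/5.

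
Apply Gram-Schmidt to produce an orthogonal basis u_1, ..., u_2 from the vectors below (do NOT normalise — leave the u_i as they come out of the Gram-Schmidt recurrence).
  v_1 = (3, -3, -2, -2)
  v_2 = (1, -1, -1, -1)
Orthogonal basis:
  u_1 = (3, -3, -2, -2)
  u_2 = (-2/13, 2/13, -3/13, -3/13)

Apply the Gram-Schmidt recurrence
  u_1 = v_1
  u_i = v_i − Σ_{j<i} ((v_i · u_j) / (u_j · u_j)) · u_j.

Step by step this gives:
  u_1 = (3, -3, -2, -2)
  u_2 = (-2/13, 2/13, -3/13, -3/13)

Orthogonality check:
  u_2 · u_1 = 0 (should be 0)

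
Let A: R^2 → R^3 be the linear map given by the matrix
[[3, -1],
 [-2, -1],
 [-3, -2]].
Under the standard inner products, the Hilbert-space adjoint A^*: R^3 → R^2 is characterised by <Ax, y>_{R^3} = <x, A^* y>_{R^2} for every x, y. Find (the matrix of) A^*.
A^* = A^T =
[[3, -2, -3],
 [-1, -1, -2]]

For real matrices with standard dot products, the defining identity <Ax, y> = <x, A^* y> gives (Ax)^T y = x^T (A^*) y, i.e. x^T A^T y = x^T (A^*) y. Since this holds for all x, y, we must have A^* = A^T. Therefore
A^* =
[[3, -2, -3],
 [-1, -1, -2]].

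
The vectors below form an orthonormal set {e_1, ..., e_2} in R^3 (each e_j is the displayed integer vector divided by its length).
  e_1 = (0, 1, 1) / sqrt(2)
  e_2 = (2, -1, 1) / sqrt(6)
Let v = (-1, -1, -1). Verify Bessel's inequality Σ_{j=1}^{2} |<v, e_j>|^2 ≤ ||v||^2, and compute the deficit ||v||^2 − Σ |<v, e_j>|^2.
Σ |<v, e_j>|^2 = 8/3; ||v||^2 = 3; deficit = 1/3

Write each e_j = u_j / sqrt(<u_j, u_j>) where u_j is the displayed integer vector. Then <v, e_j> = <v, u_j> / sqrt(<u_j, u_j>), so |<v, e_j>|^2 = <v, u_j>^2 / <u_j, u_j>.
Coefficients: <v, e_1> = -2/sqrt(2), <v, e_2> = -2/sqrt(6).
Square and sum: Σ |<v, e_j>|^2 = 8/3.
Compute ||v||^2 = v·v = 3.
Deficit = 3 − 8/3 = 1/3 ≥ 0, confirming Bessel's inequality. (The deficit equals ||v − Σ <v,e_j> e_j||^2, the squared distance from v to span{e_j}.)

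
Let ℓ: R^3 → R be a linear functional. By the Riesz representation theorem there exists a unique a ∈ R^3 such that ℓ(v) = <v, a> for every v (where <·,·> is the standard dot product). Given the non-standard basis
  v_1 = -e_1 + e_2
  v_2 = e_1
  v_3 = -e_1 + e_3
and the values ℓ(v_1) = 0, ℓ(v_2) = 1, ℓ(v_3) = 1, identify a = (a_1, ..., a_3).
a = (1, 1, 2)

Write a = (a_1, ..., a_3) in the standard basis. For each basis vector v_i, ℓ(v_i) = <v_i, a> is a linear equation in the a_j's. Collect the n equations into a matrix system V a = ℓ, where row i of V is v_i (expressed in the standard basis). Since V is invertible (lower-triangular with 1s on the diagonal, up to permutation), solve by back-substitution:
  V =
[[-1, 1, 0],
 [1, 0, 0],
 [-1, 0, 1]]
  V a = (0, 1, 1)
Solving gives a = (1, 1, 2).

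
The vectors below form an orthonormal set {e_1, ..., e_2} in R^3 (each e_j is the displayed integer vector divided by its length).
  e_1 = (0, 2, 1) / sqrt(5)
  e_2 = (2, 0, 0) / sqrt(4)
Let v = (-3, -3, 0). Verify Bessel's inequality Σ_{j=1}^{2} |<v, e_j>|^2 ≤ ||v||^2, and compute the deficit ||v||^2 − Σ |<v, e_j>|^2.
Σ |<v, e_j>|^2 = 81/5; ||v||^2 = 18; deficit = 9/5

Write each e_j = u_j / sqrt(<u_j, u_j>) where u_j is the displayed integer vector. Then <v, e_j> = <v, u_j> / sqrt(<u_j, u_j>), so |<v, e_j>|^2 = <v, u_j>^2 / <u_j, u_j>.
Coefficients: <v, e_1> = -6/sqrt(5), <v, e_2> = -6/sqrt(4).
Square and sum: Σ |<v, e_j>|^2 = 81/5.
Compute ||v||^2 = v·v = 18.
Deficit = 18 − 81/5 = 9/5 ≥ 0, confirming Bessel's inequality. (The deficit equals ||v − Σ <v,e_j> e_j||^2, the squared distance from v to span{e_j}.)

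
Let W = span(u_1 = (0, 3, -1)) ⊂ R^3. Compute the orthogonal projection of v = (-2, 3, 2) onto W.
proj_W(v) = (0, 21/10, -7/10)

Set up U = [u_1 | ... | u_1] ∈ R^(3×1). The projector onto W = col(U) is P = U (U^T U)^(-1) U^T.
Compute U^T U =
  [10],
and U^T v = (7).
Solve U^T U · c = U^T v for the coefficients: c = (7/10). The projection is proj_W(v) = U c.
Check: (v - proj_W(v)) · u_1 = 0  (should be 0).
Result: proj_W(v) = (0, 21/10, -7/10).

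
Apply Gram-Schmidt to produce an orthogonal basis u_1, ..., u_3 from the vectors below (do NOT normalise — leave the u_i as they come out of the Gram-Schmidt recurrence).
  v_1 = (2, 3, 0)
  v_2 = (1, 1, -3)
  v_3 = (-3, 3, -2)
Orthogonal basis:
  u_1 = (2, 3, 0)
  u_2 = (3/13, -2/13, -3)
  u_3 = (-423/118, 141/59, -47/118)

Apply the Gram-Schmidt recurrence
  u_1 = v_1
  u_i = v_i − Σ_{j<i} ((v_i · u_j) / (u_j · u_j)) · u_j.

Step by step this gives:
  u_1 = (2, 3, 0)
  u_2 = (3/13, -2/13, -3)
  u_3 = (-423/118, 141/59, -47/118)

Orthogonality check:
  u_2 · u_1 = 0 (should be 0)
  u_3 · u_1 = 0 (should be 0)
  u_3 · u_2 = 0 (should be 0)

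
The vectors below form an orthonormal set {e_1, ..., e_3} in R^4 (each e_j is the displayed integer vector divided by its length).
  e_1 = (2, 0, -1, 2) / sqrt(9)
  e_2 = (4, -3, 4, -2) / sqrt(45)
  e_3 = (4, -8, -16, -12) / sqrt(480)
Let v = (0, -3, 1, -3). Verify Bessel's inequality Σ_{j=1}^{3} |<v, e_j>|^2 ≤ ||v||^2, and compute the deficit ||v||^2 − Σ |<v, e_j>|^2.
Σ |<v, e_j>|^2 = 35/2; ||v||^2 = 19; deficit = 3/2

Write each e_j = u_j / sqrt(<u_j, u_j>) where u_j is the displayed integer vector. Then <v, e_j> = <v, u_j> / sqrt(<u_j, u_j>), so |<v, e_j>|^2 = <v, u_j>^2 / <u_j, u_j>.
Coefficients: <v, e_1> = -7/sqrt(9), <v, e_2> = 19/sqrt(45), <v, e_3> = 44/sqrt(480).
Square and sum: Σ |<v, e_j>|^2 = 35/2.
Compute ||v||^2 = v·v = 19.
Deficit = 19 − 35/2 = 3/2 ≥ 0, confirming Bessel's inequality. (The deficit equals ||v − Σ <v,e_j> e_j||^2, the squared distance from v to span{e_j}.)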